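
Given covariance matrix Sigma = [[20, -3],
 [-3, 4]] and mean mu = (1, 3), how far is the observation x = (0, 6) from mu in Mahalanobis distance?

Step 1 — centre the observation: (x - mu) = (-1, 3).

Step 2 — invert Sigma. det(Sigma) = 20·4 - (-3)² = 71.
  Sigma^{-1} = (1/det) · [[d, -b], [-b, a]] = [[0.0563, 0.0423],
 [0.0423, 0.2817]].

Step 3 — form the quadratic (x - mu)^T · Sigma^{-1} · (x - mu):
  Sigma^{-1} · (x - mu) = (0.0704, 0.8028).
  (x - mu)^T · [Sigma^{-1} · (x - mu)] = (-1)·(0.0704) + (3)·(0.8028) = 2.338.

Step 4 — take square root: d = √(2.338) ≈ 1.5291.

d(x, mu) = √(2.338) ≈ 1.5291


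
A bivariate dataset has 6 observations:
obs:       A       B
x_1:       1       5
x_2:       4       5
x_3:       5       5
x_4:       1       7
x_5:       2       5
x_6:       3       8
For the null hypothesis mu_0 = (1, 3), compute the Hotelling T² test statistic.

Step 1 — sample mean vector:
  mean(A) = (1 + 4 + 5 + 1 + 2 + 3) / 6 = 16/6 = 2.6667
  mean(B) = (5 + 5 + 5 + 7 + 5 + 8) / 6 = 35/6 = 5.8333
  x̄ = (2.6667, 5.8333),  deviation x̄ - mu_0 = (2.6667, 5.8333) - (1, 3) = (1.6667, 2.8333).

Step 2 — sample covariance matrix, S[i,j] = (1/(n-1)) · Σ_k (x_{k,i} - mean_i) · (x_{k,j} - mean_j), divisor n-1 = 5:
  S[A,A] = ((-1.6667)·(-1.6667) + (1.3333)·(1.3333) + (2.3333)·(2.3333) + (-1.6667)·(-1.6667) + (-0.6667)·(-0.6667) + (0.3333)·(0.3333)) / 5 = 13.3333/5 = 2.6667
  S[A,B] = ((-1.6667)·(-0.8333) + (1.3333)·(-0.8333) + (2.3333)·(-0.8333) + (-1.6667)·(1.1667) + (-0.6667)·(-0.8333) + (0.3333)·(2.1667)) / 5 = -2.3333/5 = -0.4667
  S[B,B] = ((-0.8333)·(-0.8333) + (-0.8333)·(-0.8333) + (-0.8333)·(-0.8333) + (1.1667)·(1.1667) + (-0.8333)·(-0.8333) + (2.1667)·(2.1667)) / 5 = 8.8333/5 = 1.7667
  S = [[2.6667, -0.4667],
 [-0.4667, 1.7667]].

Step 3 — invert S. det(S) = 2.6667·1.7667 - (-0.4667)² = 4.4933.
  S^{-1} = (1/det) · [[d, -b], [-b, a]] = [[0.3932, 0.1039],
 [0.1039, 0.5935]].

Step 4 — quadratic form (x̄ - mu_0)^T · S^{-1} · (x̄ - mu_0):
  S^{-1} · (x̄ - mu_0) = (0.9496, 1.8546),
  (x̄ - mu_0)^T · [...] = (1.6667)·(0.9496) + (2.8333)·(1.8546) = 6.8373.

Step 5 — scale by n: T² = 6 · 6.8373 = 41.0237.

T² ≈ 41.0237


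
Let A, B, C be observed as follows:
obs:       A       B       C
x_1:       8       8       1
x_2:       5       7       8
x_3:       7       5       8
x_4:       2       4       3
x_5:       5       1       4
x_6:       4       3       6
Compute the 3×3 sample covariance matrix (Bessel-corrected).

Step 1 — column means:
  mean(A) = (8 + 5 + 7 + 2 + 5 + 4) / 6 = 31/6 = 5.1667
  mean(B) = (8 + 7 + 5 + 4 + 1 + 3) / 6 = 28/6 = 4.6667
  mean(C) = (1 + 8 + 8 + 3 + 4 + 6) / 6 = 30/6 = 5

Step 2 — sample covariance S[i,j] = (1/(n-1)) · Σ_k (x_{k,i} - mean_i) · (x_{k,j} - mean_j), with n-1 = 5.
  S[A,A] = ((2.8333)·(2.8333) + (-0.1667)·(-0.1667) + (1.8333)·(1.8333) + (-3.1667)·(-3.1667) + (-0.1667)·(-0.1667) + (-1.1667)·(-1.1667)) / 5 = 22.8333/5 = 4.5667
  S[A,B] = ((2.8333)·(3.3333) + (-0.1667)·(2.3333) + (1.8333)·(0.3333) + (-3.1667)·(-0.6667) + (-0.1667)·(-3.6667) + (-1.1667)·(-1.6667)) / 5 = 14.3333/5 = 2.8667
  S[A,C] = ((2.8333)·(-4) + (-0.1667)·(3) + (1.8333)·(3) + (-3.1667)·(-2) + (-0.1667)·(-1) + (-1.1667)·(1)) / 5 = -1/5 = -0.2
  S[B,B] = ((3.3333)·(3.3333) + (2.3333)·(2.3333) + (0.3333)·(0.3333) + (-0.6667)·(-0.6667) + (-3.6667)·(-3.6667) + (-1.6667)·(-1.6667)) / 5 = 33.3333/5 = 6.6667
  S[B,C] = ((3.3333)·(-4) + (2.3333)·(3) + (0.3333)·(3) + (-0.6667)·(-2) + (-3.6667)·(-1) + (-1.6667)·(1)) / 5 = -2/5 = -0.4
  S[C,C] = ((-4)·(-4) + (3)·(3) + (3)·(3) + (-2)·(-2) + (-1)·(-1) + (1)·(1)) / 5 = 40/5 = 8

S is symmetric (S[j,i] = S[i,j]). Assembling:

S = [[4.5667, 2.8667, -0.2],
 [2.8667, 6.6667, -0.4],
 [-0.2, -0.4, 8]]


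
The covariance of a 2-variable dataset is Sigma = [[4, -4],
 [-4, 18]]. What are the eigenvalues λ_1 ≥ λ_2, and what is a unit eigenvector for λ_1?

Step 1 — characteristic polynomial of 2×2 Sigma:
  det(Sigma - λI) = λ² - trace · λ + det = 0.
  trace = 4 + 18 = 22, det = 4·18 - (-4)² = 56.
Step 2 — discriminant:
  Δ = trace² - 4·det = 484 - 224 = 260.
Step 3 — eigenvalues:
  λ = (trace ± √Δ)/2 = (22 ± 16.1245)/2,
  λ_1 = 19.0623,  λ_2 = 2.9377.

Step 4 — unit eigenvector for λ_1: solve (Sigma - λ_1 I)v = 0. First row:
  (4 - 19.0623)·v_x + (-4)·v_y = 0, i.e. (-15.0623)·v_x + (-4)·v_y = 0,
  so v ∝ (b, λ_1 - a) = (-4, 15.0623); multiply by -1 so the first entry is positive: u = (4, -15.0623).
  ||u|| = √((4)² + (-15.0623)²) = √(242.8716) ≈ 15.5843,
  v_1 = u/||u|| ≈ (0.2567, -0.9665) (||v_1|| = 1).

λ_1 = 19.0623,  λ_2 = 2.9377;  v_1 ≈ (0.2567, -0.9665)


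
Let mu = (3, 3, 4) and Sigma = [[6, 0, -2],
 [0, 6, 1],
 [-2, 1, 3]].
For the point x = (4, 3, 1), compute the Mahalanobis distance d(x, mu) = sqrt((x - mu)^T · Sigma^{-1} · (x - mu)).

Step 1 — centre the observation: (x - mu) = (1, 0, -3).

Step 2 — invert Sigma (cofactor / det for 3×3, or solve directly):
  Sigma^{-1} = [[0.2179, -0.0256, 0.1538],
 [-0.0256, 0.1795, -0.0769],
 [0.1538, -0.0769, 0.4615]].

Step 3 — form the quadratic (x - mu)^T · Sigma^{-1} · (x - mu):
  Sigma^{-1} · (x - mu) = (-0.2436, 0.2051, -1.2308).
  (x - mu)^T · [Sigma^{-1} · (x - mu)] = (1)·(-0.2436) + (0)·(0.2051) + (-3)·(-1.2308) = 3.4487.

Step 4 — take square root: d = √(3.4487) ≈ 1.8571.

d(x, mu) = √(3.4487) ≈ 1.8571


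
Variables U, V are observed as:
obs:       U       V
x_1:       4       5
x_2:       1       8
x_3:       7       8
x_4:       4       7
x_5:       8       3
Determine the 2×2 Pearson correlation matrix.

Step 1 — column means:
  mean(U) = (4 + 1 + 7 + 4 + 8) / 5 = 24/5 = 4.8
  mean(V) = (5 + 8 + 8 + 7 + 3) / 5 = 31/5 = 6.2

Step 2 — sample variances and covariances s[i,j] = (1/(n-1)) · Σ_k (x_{k,i} - mean_i) · (x_{k,j} - mean_j), with n-1 = 4:
  s[U,U] = ((-0.8)·(-0.8) + (-3.8)·(-3.8) + (2.2)·(2.2) + (-0.8)·(-0.8) + (3.2)·(3.2)) / 4 = 30.8/4 = 7.7
  s[U,V] = ((-0.8)·(-1.2) + (-3.8)·(1.8) + (2.2)·(1.8) + (-0.8)·(0.8) + (3.2)·(-3.2)) / 4 = -12.8/4 = -3.2
  s[V,V] = ((-1.2)·(-1.2) + (1.8)·(1.8) + (1.8)·(1.8) + (0.8)·(0.8) + (-3.2)·(-3.2)) / 4 = 18.8/4 = 4.7
  Sample standard deviations s_i = √(s[i,i]):
  s(U) = √(7.7) = 2.7749
  s(V) = √(4.7) = 2.1679

Step 3 — r_{ij} = s_{ij} / (s_i · s_j):
  r[U,U] = 1 (diagonal).
  r[U,V] = -3.2 / (2.7749 · 2.1679) = -3.2 / 6.0158 = -0.5319
  r[V,V] = 1 (diagonal).

R is symmetric with unit diagonal. Assembling:

R = [[1, -0.5319],
 [-0.5319, 1]]


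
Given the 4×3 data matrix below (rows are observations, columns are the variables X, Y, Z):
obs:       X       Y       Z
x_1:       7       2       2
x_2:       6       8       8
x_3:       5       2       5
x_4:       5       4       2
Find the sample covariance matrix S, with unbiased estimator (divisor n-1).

Step 1 — column means:
  mean(X) = (7 + 6 + 5 + 5) / 4 = 23/4 = 5.75
  mean(Y) = (2 + 8 + 2 + 4) / 4 = 16/4 = 4
  mean(Z) = (2 + 8 + 5 + 2) / 4 = 17/4 = 4.25

Step 2 — sample covariance S[i,j] = (1/(n-1)) · Σ_k (x_{k,i} - mean_i) · (x_{k,j} - mean_j), with n-1 = 3.
  S[X,X] = ((1.25)·(1.25) + (0.25)·(0.25) + (-0.75)·(-0.75) + (-0.75)·(-0.75)) / 3 = 2.75/3 = 0.9167
  S[X,Y] = ((1.25)·(-2) + (0.25)·(4) + (-0.75)·(-2) + (-0.75)·(0)) / 3 = 0/3 = 0
  S[X,Z] = ((1.25)·(-2.25) + (0.25)·(3.75) + (-0.75)·(0.75) + (-0.75)·(-2.25)) / 3 = -0.75/3 = -0.25
  S[Y,Y] = ((-2)·(-2) + (4)·(4) + (-2)·(-2) + (0)·(0)) / 3 = 24/3 = 8
  S[Y,Z] = ((-2)·(-2.25) + (4)·(3.75) + (-2)·(0.75) + (0)·(-2.25)) / 3 = 18/3 = 6
  S[Z,Z] = ((-2.25)·(-2.25) + (3.75)·(3.75) + (0.75)·(0.75) + (-2.25)·(-2.25)) / 3 = 24.75/3 = 8.25

S is symmetric (S[j,i] = S[i,j]). Assembling:

S = [[0.9167, 0, -0.25],
 [0, 8, 6],
 [-0.25, 6, 8.25]]


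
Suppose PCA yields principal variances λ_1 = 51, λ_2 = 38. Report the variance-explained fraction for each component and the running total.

Step 1 — total variance = trace(Sigma) = Σ λ_i = 51 + 38 = 89.

Step 2 — fraction explained by component i = λ_i / Σ λ:
  PC1: 51/89 = 0.573
  PC2: 38/89 = 0.427

Step 3 — cumulative fraction after k components = (λ_1 + ... + λ_k) / Σ λ:
  k = 1: 51/89 = 0.573
  k = 2: (51 + 38)/89 = 89/89 = 1

Summary (fraction, with percent):

explained: PC1 0.573 (57.3%), PC2 0.427 (42.7%);  cumulative: 0.573, 1


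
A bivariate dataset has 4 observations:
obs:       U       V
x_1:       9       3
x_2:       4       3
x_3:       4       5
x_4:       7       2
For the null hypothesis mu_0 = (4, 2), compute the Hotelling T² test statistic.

Step 1 — sample mean vector:
  mean(U) = (9 + 4 + 4 + 7) / 4 = 24/4 = 6
  mean(V) = (3 + 3 + 5 + 2) / 4 = 13/4 = 3.25
  x̄ = (6, 3.25),  deviation x̄ - mu_0 = (6, 3.25) - (4, 2) = (2, 1.25).

Step 2 — sample covariance matrix, S[i,j] = (1/(n-1)) · Σ_k (x_{k,i} - mean_i) · (x_{k,j} - mean_j), divisor n-1 = 3:
  S[U,U] = ((3)·(3) + (-2)·(-2) + (-2)·(-2) + (1)·(1)) / 3 = 18/3 = 6
  S[U,V] = ((3)·(-0.25) + (-2)·(-0.25) + (-2)·(1.75) + (1)·(-1.25)) / 3 = -5/3 = -1.6667
  S[V,V] = ((-0.25)·(-0.25) + (-0.25)·(-0.25) + (1.75)·(1.75) + (-1.25)·(-1.25)) / 3 = 4.75/3 = 1.5833
  S = [[6, -1.6667],
 [-1.6667, 1.5833]].

Step 3 — invert S. det(S) = 6·1.5833 - (-1.6667)² = 6.7222.
  S^{-1} = (1/det) · [[d, -b], [-b, a]] = [[0.2355, 0.2479],
 [0.2479, 0.8926]].

Step 4 — quadratic form (x̄ - mu_0)^T · S^{-1} · (x̄ - mu_0):
  S^{-1} · (x̄ - mu_0) = (0.781, 1.6116),
  (x̄ - mu_0)^T · [...] = (2)·(0.781) + (1.25)·(1.6116) = 3.5764.

Step 5 — scale by n: T² = 4 · 3.5764 = 14.3058.

T² ≈ 14.3058


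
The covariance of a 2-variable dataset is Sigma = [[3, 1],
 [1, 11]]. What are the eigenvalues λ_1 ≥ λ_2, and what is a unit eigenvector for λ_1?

Step 1 — characteristic polynomial of 2×2 Sigma:
  det(Sigma - λI) = λ² - trace · λ + det = 0.
  trace = 3 + 11 = 14, det = 3·11 - (1)² = 32.
Step 2 — discriminant:
  Δ = trace² - 4·det = 196 - 128 = 68.
Step 3 — eigenvalues:
  λ = (trace ± √Δ)/2 = (14 ± 8.2462)/2,
  λ_1 = 11.1231,  λ_2 = 2.8769.

Step 4 — unit eigenvector for λ_1: solve (Sigma - λ_1 I)v = 0. First row:
  (3 - 11.1231)·v_x + (1)·v_y = 0, i.e. (-8.1231)·v_x + (1)·v_y = 0,
  so v ∝ (b, λ_1 - a) = (1, 8.1231) = u.
  ||u|| = √((1)² + (8.1231)²) = √(66.9848) ≈ 8.1844,
  v_1 = u/||u|| ≈ (0.1222, 0.9925) (||v_1|| = 1).

λ_1 = 11.1231,  λ_2 = 2.8769;  v_1 ≈ (0.1222, 0.9925)


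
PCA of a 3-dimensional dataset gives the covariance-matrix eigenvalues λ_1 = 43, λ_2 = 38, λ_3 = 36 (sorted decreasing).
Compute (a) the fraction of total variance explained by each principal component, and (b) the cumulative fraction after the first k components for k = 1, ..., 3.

Step 1 — total variance = trace(Sigma) = Σ λ_i = 43 + 38 + 36 = 117.

Step 2 — fraction explained by component i = λ_i / Σ λ:
  PC1: 43/117 = 0.3675
  PC2: 38/117 = 0.3248
  PC3: 36/117 = 0.3077

Step 3 — cumulative fraction after k components = (λ_1 + ... + λ_k) / Σ λ:
  k = 1: 43/117 = 0.3675
  k = 2: (43 + 38)/117 = 81/117 = 0.6923
  k = 3: (43 + 38 + 36)/117 = 117/117 = 1

Summary (fraction, with percent):

explained: PC1 0.3675 (36.75%), PC2 0.3248 (32.48%), PC3 0.3077 (30.77%);  cumulative: 0.3675, 0.6923, 1


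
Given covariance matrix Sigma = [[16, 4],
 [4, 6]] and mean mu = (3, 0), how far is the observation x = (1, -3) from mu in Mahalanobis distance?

Step 1 — centre the observation: (x - mu) = (-2, -3).

Step 2 — invert Sigma. det(Sigma) = 16·6 - (4)² = 80.
  Sigma^{-1} = (1/det) · [[d, -b], [-b, a]] = [[0.075, -0.05],
 [-0.05, 0.2]].

Step 3 — form the quadratic (x - mu)^T · Sigma^{-1} · (x - mu):
  Sigma^{-1} · (x - mu) = (0, -0.5).
  (x - mu)^T · [Sigma^{-1} · (x - mu)] = (-2)·(0) + (-3)·(-0.5) = 1.5.

Step 4 — take square root: d = √(1.5) ≈ 1.2247.

d(x, mu) = √(1.5) ≈ 1.2247


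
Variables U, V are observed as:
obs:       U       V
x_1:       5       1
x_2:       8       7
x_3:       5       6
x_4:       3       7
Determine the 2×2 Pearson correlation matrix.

Step 1 — column means:
  mean(U) = (5 + 8 + 5 + 3) / 4 = 21/4 = 5.25
  mean(V) = (1 + 7 + 6 + 7) / 4 = 21/4 = 5.25

Step 2 — sample variances and covariances s[i,j] = (1/(n-1)) · Σ_k (x_{k,i} - mean_i) · (x_{k,j} - mean_j), with n-1 = 3:
  s[U,U] = ((-0.25)·(-0.25) + (2.75)·(2.75) + (-0.25)·(-0.25) + (-2.25)·(-2.25)) / 3 = 12.75/3 = 4.25
  s[U,V] = ((-0.25)·(-4.25) + (2.75)·(1.75) + (-0.25)·(0.75) + (-2.25)·(1.75)) / 3 = 1.75/3 = 0.5833
  s[V,V] = ((-4.25)·(-4.25) + (1.75)·(1.75) + (0.75)·(0.75) + (1.75)·(1.75)) / 3 = 24.75/3 = 8.25
  Sample standard deviations s_i = √(s[i,i]):
  s(U) = √(4.25) = 2.0616
  s(V) = √(8.25) = 2.8723

Step 3 — r_{ij} = s_{ij} / (s_i · s_j):
  r[U,U] = 1 (diagonal).
  r[U,V] = 0.5833 / (2.0616 · 2.8723) = 0.5833 / 5.9214 = 0.0985
  r[V,V] = 1 (diagonal).

R is symmetric with unit diagonal. Assembling:

R = [[1, 0.0985],
 [0.0985, 1]]


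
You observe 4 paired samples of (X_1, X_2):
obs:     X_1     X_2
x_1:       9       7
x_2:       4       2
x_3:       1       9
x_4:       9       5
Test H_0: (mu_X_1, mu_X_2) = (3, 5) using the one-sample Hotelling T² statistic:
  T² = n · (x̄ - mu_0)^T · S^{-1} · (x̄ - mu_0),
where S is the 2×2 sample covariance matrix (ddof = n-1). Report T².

Step 1 — sample mean vector:
  mean(X_1) = (9 + 4 + 1 + 9) / 4 = 23/4 = 5.75
  mean(X_2) = (7 + 2 + 9 + 5) / 4 = 23/4 = 5.75
  x̄ = (5.75, 5.75),  deviation x̄ - mu_0 = (5.75, 5.75) - (3, 5) = (2.75, 0.75).

Step 2 — sample covariance matrix, S[i,j] = (1/(n-1)) · Σ_k (x_{k,i} - mean_i) · (x_{k,j} - mean_j), divisor n-1 = 3:
  S[X_1,X_1] = ((3.25)·(3.25) + (-1.75)·(-1.75) + (-4.75)·(-4.75) + (3.25)·(3.25)) / 3 = 46.75/3 = 15.5833
  S[X_1,X_2] = ((3.25)·(1.25) + (-1.75)·(-3.75) + (-4.75)·(3.25) + (3.25)·(-0.75)) / 3 = -7.25/3 = -2.4167
  S[X_2,X_2] = ((1.25)·(1.25) + (-3.75)·(-3.75) + (3.25)·(3.25) + (-0.75)·(-0.75)) / 3 = 26.75/3 = 8.9167
  S = [[15.5833, -2.4167],
 [-2.4167, 8.9167]].

Step 3 — invert S. det(S) = 15.5833·8.9167 - (-2.4167)² = 133.1111.
  S^{-1} = (1/det) · [[d, -b], [-b, a]] = [[0.067, 0.0182],
 [0.0182, 0.1171]].

Step 4 — quadratic form (x̄ - mu_0)^T · S^{-1} · (x̄ - mu_0):
  S^{-1} · (x̄ - mu_0) = (0.1978, 0.1377),
  (x̄ - mu_0)^T · [...] = (2.75)·(0.1978) + (0.75)·(0.1377) = 0.6473.

Step 5 — scale by n: T² = 4 · 0.6473 = 2.5893.

T² ≈ 2.5893


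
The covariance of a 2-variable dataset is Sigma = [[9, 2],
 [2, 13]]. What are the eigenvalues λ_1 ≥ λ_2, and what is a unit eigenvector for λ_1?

Step 1 — characteristic polynomial of 2×2 Sigma:
  det(Sigma - λI) = λ² - trace · λ + det = 0.
  trace = 9 + 13 = 22, det = 9·13 - (2)² = 113.
Step 2 — discriminant:
  Δ = trace² - 4·det = 484 - 452 = 32.
Step 3 — eigenvalues:
  λ = (trace ± √Δ)/2 = (22 ± 5.6569)/2,
  λ_1 = 13.8284,  λ_2 = 8.1716.

Step 4 — unit eigenvector for λ_1: solve (Sigma - λ_1 I)v = 0. First row:
  (9 - 13.8284)·v_x + (2)·v_y = 0, i.e. (-4.8284)·v_x + (2)·v_y = 0,
  so v ∝ (b, λ_1 - a) = (2, 4.8284) = u.
  ||u|| = √((2)² + (4.8284)²) = √(27.3137) ≈ 5.2263,
  v_1 = u/||u|| ≈ (0.3827, 0.9239) (||v_1|| = 1).

λ_1 = 13.8284,  λ_2 = 8.1716;  v_1 ≈ (0.3827, 0.9239)


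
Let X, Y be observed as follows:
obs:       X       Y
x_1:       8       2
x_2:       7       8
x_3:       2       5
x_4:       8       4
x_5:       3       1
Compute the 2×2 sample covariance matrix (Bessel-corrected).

Step 1 — column means:
  mean(X) = (8 + 7 + 2 + 8 + 3) / 5 = 28/5 = 5.6
  mean(Y) = (2 + 8 + 5 + 4 + 1) / 5 = 20/5 = 4

Step 2 — sample covariance S[i,j] = (1/(n-1)) · Σ_k (x_{k,i} - mean_i) · (x_{k,j} - mean_j), with n-1 = 4.
  S[X,X] = ((2.4)·(2.4) + (1.4)·(1.4) + (-3.6)·(-3.6) + (2.4)·(2.4) + (-2.6)·(-2.6)) / 4 = 33.2/4 = 8.3
  S[X,Y] = ((2.4)·(-2) + (1.4)·(4) + (-3.6)·(1) + (2.4)·(0) + (-2.6)·(-3)) / 4 = 5/4 = 1.25
  S[Y,Y] = ((-2)·(-2) + (4)·(4) + (1)·(1) + (0)·(0) + (-3)·(-3)) / 4 = 30/4 = 7.5

S is symmetric (S[j,i] = S[i,j]). Assembling:

S = [[8.3, 1.25],
 [1.25, 7.5]]


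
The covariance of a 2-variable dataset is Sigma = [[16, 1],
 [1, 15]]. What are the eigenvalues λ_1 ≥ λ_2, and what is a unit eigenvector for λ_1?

Step 1 — characteristic polynomial of 2×2 Sigma:
  det(Sigma - λI) = λ² - trace · λ + det = 0.
  trace = 16 + 15 = 31, det = 16·15 - (1)² = 239.
Step 2 — discriminant:
  Δ = trace² - 4·det = 961 - 956 = 5.
Step 3 — eigenvalues:
  λ = (trace ± √Δ)/2 = (31 ± 2.2361)/2,
  λ_1 = 16.618,  λ_2 = 14.382.

Step 4 — unit eigenvector for λ_1: solve (Sigma - λ_1 I)v = 0. First row:
  (16 - 16.618)·v_x + (1)·v_y = 0, i.e. (-0.618)·v_x + (1)·v_y = 0,
  so v ∝ (b, λ_1 - a) = (1, 0.618) = u.
  ||u|| = √((1)² + (0.618)²) = √(1.382) ≈ 1.1756,
  v_1 = u/||u|| ≈ (0.8507, 0.5257) (||v_1|| = 1).

λ_1 = 16.618,  λ_2 = 14.382;  v_1 ≈ (0.8507, 0.5257)


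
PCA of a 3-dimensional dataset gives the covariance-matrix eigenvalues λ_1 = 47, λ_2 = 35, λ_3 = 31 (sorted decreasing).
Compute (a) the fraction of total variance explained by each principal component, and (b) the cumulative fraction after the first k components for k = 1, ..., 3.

Step 1 — total variance = trace(Sigma) = Σ λ_i = 47 + 35 + 31 = 113.

Step 2 — fraction explained by component i = λ_i / Σ λ:
  PC1: 47/113 = 0.4159
  PC2: 35/113 = 0.3097
  PC3: 31/113 = 0.2743

Step 3 — cumulative fraction after k components = (λ_1 + ... + λ_k) / Σ λ:
  k = 1: 47/113 = 0.4159
  k = 2: (47 + 35)/113 = 82/113 = 0.7257
  k = 3: (47 + 35 + 31)/113 = 113/113 = 1

Summary (fraction, with percent):

explained: PC1 0.4159 (41.59%), PC2 0.3097 (30.97%), PC3 0.2743 (27.43%);  cumulative: 0.4159, 0.7257, 1


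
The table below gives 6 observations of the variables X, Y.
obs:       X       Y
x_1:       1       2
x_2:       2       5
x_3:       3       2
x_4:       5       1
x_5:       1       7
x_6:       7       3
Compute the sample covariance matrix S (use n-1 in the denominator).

Step 1 — column means:
  mean(X) = (1 + 2 + 3 + 5 + 1 + 7) / 6 = 19/6 = 3.1667
  mean(Y) = (2 + 5 + 2 + 1 + 7 + 3) / 6 = 20/6 = 3.3333

Step 2 — sample covariance S[i,j] = (1/(n-1)) · Σ_k (x_{k,i} - mean_i) · (x_{k,j} - mean_j), with n-1 = 5.
  S[X,X] = ((-2.1667)·(-2.1667) + (-1.1667)·(-1.1667) + (-0.1667)·(-0.1667) + (1.8333)·(1.8333) + (-2.1667)·(-2.1667) + (3.8333)·(3.8333)) / 5 = 28.8333/5 = 5.7667
  S[X,Y] = ((-2.1667)·(-1.3333) + (-1.1667)·(1.6667) + (-0.1667)·(-1.3333) + (1.8333)·(-2.3333) + (-2.1667)·(3.6667) + (3.8333)·(-0.3333)) / 5 = -12.3333/5 = -2.4667
  S[Y,Y] = ((-1.3333)·(-1.3333) + (1.6667)·(1.6667) + (-1.3333)·(-1.3333) + (-2.3333)·(-2.3333) + (3.6667)·(3.6667) + (-0.3333)·(-0.3333)) / 5 = 25.3333/5 = 5.0667

S is symmetric (S[j,i] = S[i,j]). Assembling:

S = [[5.7667, -2.4667],
 [-2.4667, 5.0667]]


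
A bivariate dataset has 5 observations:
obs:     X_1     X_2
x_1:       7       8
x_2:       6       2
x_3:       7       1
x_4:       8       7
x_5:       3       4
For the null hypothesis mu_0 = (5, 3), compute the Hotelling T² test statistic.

Step 1 — sample mean vector:
  mean(X_1) = (7 + 6 + 7 + 8 + 3) / 5 = 31/5 = 6.2
  mean(X_2) = (8 + 2 + 1 + 7 + 4) / 5 = 22/5 = 4.4
  x̄ = (6.2, 4.4),  deviation x̄ - mu_0 = (6.2, 4.4) - (5, 3) = (1.2, 1.4).

Step 2 — sample covariance matrix, S[i,j] = (1/(n-1)) · Σ_k (x_{k,i} - mean_i) · (x_{k,j} - mean_j), divisor n-1 = 4:
  S[X_1,X_1] = ((0.8)·(0.8) + (-0.2)·(-0.2) + (0.8)·(0.8) + (1.8)·(1.8) + (-3.2)·(-3.2)) / 4 = 14.8/4 = 3.7
  S[X_1,X_2] = ((0.8)·(3.6) + (-0.2)·(-2.4) + (0.8)·(-3.4) + (1.8)·(2.6) + (-3.2)·(-0.4)) / 4 = 6.6/4 = 1.65
  S[X_2,X_2] = ((3.6)·(3.6) + (-2.4)·(-2.4) + (-3.4)·(-3.4) + (2.6)·(2.6) + (-0.4)·(-0.4)) / 4 = 37.2/4 = 9.3
  S = [[3.7, 1.65],
 [1.65, 9.3]].

Step 3 — invert S. det(S) = 3.7·9.3 - (1.65)² = 31.6875.
  S^{-1} = (1/det) · [[d, -b], [-b, a]] = [[0.2935, -0.0521],
 [-0.0521, 0.1168]].

Step 4 — quadratic form (x̄ - mu_0)^T · S^{-1} · (x̄ - mu_0):
  S^{-1} · (x̄ - mu_0) = (0.2793, 0.101),
  (x̄ - mu_0)^T · [...] = (1.2)·(0.2793) + (1.4)·(0.101) = 0.4765.

Step 5 — scale by n: T² = 5 · 0.4765 = 2.3826.

T² ≈ 2.3826


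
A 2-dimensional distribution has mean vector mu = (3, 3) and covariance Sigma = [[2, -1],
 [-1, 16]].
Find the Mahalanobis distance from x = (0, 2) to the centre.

Step 1 — centre the observation: (x - mu) = (-3, -1).

Step 2 — invert Sigma. det(Sigma) = 2·16 - (-1)² = 31.
  Sigma^{-1} = (1/det) · [[d, -b], [-b, a]] = [[0.5161, 0.0323],
 [0.0323, 0.0645]].

Step 3 — form the quadratic (x - mu)^T · Sigma^{-1} · (x - mu):
  Sigma^{-1} · (x - mu) = (-1.5806, -0.1613).
  (x - mu)^T · [Sigma^{-1} · (x - mu)] = (-3)·(-1.5806) + (-1)·(-0.1613) = 4.9032.

Step 4 — take square root: d = √(4.9032) ≈ 2.2143.

d(x, mu) = √(4.9032) ≈ 2.2143


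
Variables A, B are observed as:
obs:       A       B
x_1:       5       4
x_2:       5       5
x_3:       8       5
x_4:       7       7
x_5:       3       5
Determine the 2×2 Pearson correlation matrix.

Step 1 — column means:
  mean(A) = (5 + 5 + 8 + 7 + 3) / 5 = 28/5 = 5.6
  mean(B) = (4 + 5 + 5 + 7 + 5) / 5 = 26/5 = 5.2

Step 2 — sample variances and covariances s[i,j] = (1/(n-1)) · Σ_k (x_{k,i} - mean_i) · (x_{k,j} - mean_j), with n-1 = 4:
  s[A,A] = ((-0.6)·(-0.6) + (-0.6)·(-0.6) + (2.4)·(2.4) + (1.4)·(1.4) + (-2.6)·(-2.6)) / 4 = 15.2/4 = 3.8
  s[A,B] = ((-0.6)·(-1.2) + (-0.6)·(-0.2) + (2.4)·(-0.2) + (1.4)·(1.8) + (-2.6)·(-0.2)) / 4 = 3.4/4 = 0.85
  s[B,B] = ((-1.2)·(-1.2) + (-0.2)·(-0.2) + (-0.2)·(-0.2) + (1.8)·(1.8) + (-0.2)·(-0.2)) / 4 = 4.8/4 = 1.2
  Sample standard deviations s_i = √(s[i,i]):
  s(A) = √(3.8) = 1.9494
  s(B) = √(1.2) = 1.0954

Step 3 — r_{ij} = s_{ij} / (s_i · s_j):
  r[A,A] = 1 (diagonal).
  r[A,B] = 0.85 / (1.9494 · 1.0954) = 0.85 / 2.1354 = 0.398
  r[B,B] = 1 (diagonal).

R is symmetric with unit diagonal. Assembling:

R = [[1, 0.398],
 [0.398, 1]]


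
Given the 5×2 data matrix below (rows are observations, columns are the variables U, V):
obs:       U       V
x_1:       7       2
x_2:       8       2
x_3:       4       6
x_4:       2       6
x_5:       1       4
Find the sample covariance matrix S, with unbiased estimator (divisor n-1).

Step 1 — column means:
  mean(U) = (7 + 8 + 4 + 2 + 1) / 5 = 22/5 = 4.4
  mean(V) = (2 + 2 + 6 + 6 + 4) / 5 = 20/5 = 4

Step 2 — sample covariance S[i,j] = (1/(n-1)) · Σ_k (x_{k,i} - mean_i) · (x_{k,j} - mean_j), with n-1 = 4.
  S[U,U] = ((2.6)·(2.6) + (3.6)·(3.6) + (-0.4)·(-0.4) + (-2.4)·(-2.4) + (-3.4)·(-3.4)) / 4 = 37.2/4 = 9.3
  S[U,V] = ((2.6)·(-2) + (3.6)·(-2) + (-0.4)·(2) + (-2.4)·(2) + (-3.4)·(0)) / 4 = -18/4 = -4.5
  S[V,V] = ((-2)·(-2) + (-2)·(-2) + (2)·(2) + (2)·(2) + (0)·(0)) / 4 = 16/4 = 4

S is symmetric (S[j,i] = S[i,j]). Assembling:

S = [[9.3, -4.5],
 [-4.5, 4]]


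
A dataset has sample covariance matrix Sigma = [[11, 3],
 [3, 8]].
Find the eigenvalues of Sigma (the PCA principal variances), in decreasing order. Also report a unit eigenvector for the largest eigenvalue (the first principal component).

Step 1 — characteristic polynomial of 2×2 Sigma:
  det(Sigma - λI) = λ² - trace · λ + det = 0.
  trace = 11 + 8 = 19, det = 11·8 - (3)² = 79.
Step 2 — discriminant:
  Δ = trace² - 4·det = 361 - 316 = 45.
Step 3 — eigenvalues:
  λ = (trace ± √Δ)/2 = (19 ± 6.7082)/2,
  λ_1 = 12.8541,  λ_2 = 6.1459.

Step 4 — unit eigenvector for λ_1: solve (Sigma - λ_1 I)v = 0. First row:
  (11 - 12.8541)·v_x + (3)·v_y = 0, i.e. (-1.8541)·v_x + (3)·v_y = 0,
  so v ∝ (b, λ_1 - a) = (3, 1.8541) = u.
  ||u|| = √((3)² + (1.8541)²) = √(12.4377) ≈ 3.5267,
  v_1 = u/||u|| ≈ (0.8507, 0.5257) (||v_1|| = 1).

λ_1 = 12.8541,  λ_2 = 6.1459;  v_1 ≈ (0.8507, 0.5257)


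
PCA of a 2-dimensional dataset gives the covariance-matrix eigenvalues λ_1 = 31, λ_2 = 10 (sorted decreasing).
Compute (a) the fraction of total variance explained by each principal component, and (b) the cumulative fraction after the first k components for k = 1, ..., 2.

Step 1 — total variance = trace(Sigma) = Σ λ_i = 31 + 10 = 41.

Step 2 — fraction explained by component i = λ_i / Σ λ:
  PC1: 31/41 = 0.7561
  PC2: 10/41 = 0.2439

Step 3 — cumulative fraction after k components = (λ_1 + ... + λ_k) / Σ λ:
  k = 1: 31/41 = 0.7561
  k = 2: (31 + 10)/41 = 41/41 = 1

Summary (fraction, with percent):

explained: PC1 0.7561 (75.61%), PC2 0.2439 (24.39%);  cumulative: 0.7561, 1


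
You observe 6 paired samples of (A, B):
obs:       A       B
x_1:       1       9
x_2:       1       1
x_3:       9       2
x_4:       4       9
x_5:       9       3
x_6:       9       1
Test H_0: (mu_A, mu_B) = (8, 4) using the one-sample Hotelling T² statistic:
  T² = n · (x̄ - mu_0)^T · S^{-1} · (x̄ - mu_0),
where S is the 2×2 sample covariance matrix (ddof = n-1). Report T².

Step 1 — sample mean vector:
  mean(A) = (1 + 1 + 9 + 4 + 9 + 9) / 6 = 33/6 = 5.5
  mean(B) = (9 + 1 + 2 + 9 + 3 + 1) / 6 = 25/6 = 4.1667
  x̄ = (5.5, 4.1667),  deviation x̄ - mu_0 = (5.5, 4.1667) - (8, 4) = (-2.5, 0.1667).

Step 2 — sample covariance matrix, S[i,j] = (1/(n-1)) · Σ_k (x_{k,i} - mean_i) · (x_{k,j} - mean_j), divisor n-1 = 5:
  S[A,A] = ((-4.5)·(-4.5) + (-4.5)·(-4.5) + (3.5)·(3.5) + (-1.5)·(-1.5) + (3.5)·(3.5) + (3.5)·(3.5)) / 5 = 79.5/5 = 15.9
  S[A,B] = ((-4.5)·(4.8333) + (-4.5)·(-3.1667) + (3.5)·(-2.1667) + (-1.5)·(4.8333) + (3.5)·(-1.1667) + (3.5)·(-3.1667)) / 5 = -37.5/5 = -7.5
  S[B,B] = ((4.8333)·(4.8333) + (-3.1667)·(-3.1667) + (-2.1667)·(-2.1667) + (4.8333)·(4.8333) + (-1.1667)·(-1.1667) + (-3.1667)·(-3.1667)) / 5 = 72.8333/5 = 14.5667
  S = [[15.9, -7.5],
 [-7.5, 14.5667]].

Step 3 — invert S. det(S) = 15.9·14.5667 - (-7.5)² = 175.36.
  S^{-1} = (1/det) · [[d, -b], [-b, a]] = [[0.0831, 0.0428],
 [0.0428, 0.0907]].

Step 4 — quadratic form (x̄ - mu_0)^T · S^{-1} · (x̄ - mu_0):
  S^{-1} · (x̄ - mu_0) = (-0.2005, -0.0918),
  (x̄ - mu_0)^T · [...] = (-2.5)·(-0.2005) + (0.1667)·(-0.0918) = 0.486.

Step 5 — scale by n: T² = 6 · 0.486 = 2.9163.

T² ≈ 2.9163


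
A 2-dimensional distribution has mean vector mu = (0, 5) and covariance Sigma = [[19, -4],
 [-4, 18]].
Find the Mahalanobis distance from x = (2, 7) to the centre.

Step 1 — centre the observation: (x - mu) = (2, 2).

Step 2 — invert Sigma. det(Sigma) = 19·18 - (-4)² = 326.
  Sigma^{-1} = (1/det) · [[d, -b], [-b, a]] = [[0.0552, 0.0123],
 [0.0123, 0.0583]].

Step 3 — form the quadratic (x - mu)^T · Sigma^{-1} · (x - mu):
  Sigma^{-1} · (x - mu) = (0.135, 0.1411).
  (x - mu)^T · [Sigma^{-1} · (x - mu)] = (2)·(0.135) + (2)·(0.1411) = 0.5521.

Step 4 — take square root: d = √(0.5521) ≈ 0.7431.

d(x, mu) = √(0.5521) ≈ 0.7431


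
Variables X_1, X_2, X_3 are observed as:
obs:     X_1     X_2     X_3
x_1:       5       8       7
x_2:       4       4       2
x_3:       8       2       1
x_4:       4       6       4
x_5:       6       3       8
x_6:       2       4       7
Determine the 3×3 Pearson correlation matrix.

Step 1 — column means:
  mean(X_1) = (5 + 4 + 8 + 4 + 6 + 2) / 6 = 29/6 = 4.8333
  mean(X_2) = (8 + 4 + 2 + 6 + 3 + 4) / 6 = 27/6 = 4.5
  mean(X_3) = (7 + 2 + 1 + 4 + 8 + 7) / 6 = 29/6 = 4.8333

Step 2 — sample variances and covariances s[i,j] = (1/(n-1)) · Σ_k (x_{k,i} - mean_i) · (x_{k,j} - mean_j), with n-1 = 5:
  s[X_1,X_1] = ((0.1667)·(0.1667) + (-0.8333)·(-0.8333) + (3.1667)·(3.1667) + (-0.8333)·(-0.8333) + (1.1667)·(1.1667) + (-2.8333)·(-2.8333)) / 5 = 20.8333/5 = 4.1667
  s[X_1,X_2] = ((0.1667)·(3.5) + (-0.8333)·(-0.5) + (3.1667)·(-2.5) + (-0.8333)·(1.5) + (1.1667)·(-1.5) + (-2.8333)·(-0.5)) / 5 = -8.5/5 = -1.7
  s[X_1,X_3] = ((0.1667)·(2.1667) + (-0.8333)·(-2.8333) + (3.1667)·(-3.8333) + (-0.8333)·(-0.8333) + (1.1667)·(3.1667) + (-2.8333)·(2.1667)) / 5 = -11.1667/5 = -2.2333
  s[X_2,X_2] = ((3.5)·(3.5) + (-0.5)·(-0.5) + (-2.5)·(-2.5) + (1.5)·(1.5) + (-1.5)·(-1.5) + (-0.5)·(-0.5)) / 5 = 23.5/5 = 4.7
  s[X_2,X_3] = ((3.5)·(2.1667) + (-0.5)·(-2.8333) + (-2.5)·(-3.8333) + (1.5)·(-0.8333) + (-1.5)·(3.1667) + (-0.5)·(2.1667)) / 5 = 11.5/5 = 2.3
  s[X_3,X_3] = ((2.1667)·(2.1667) + (-2.8333)·(-2.8333) + (-3.8333)·(-3.8333) + (-0.8333)·(-0.8333) + (3.1667)·(3.1667) + (2.1667)·(2.1667)) / 5 = 42.8333/5 = 8.5667
  Sample standard deviations s_i = √(s[i,i]):
  s(X_1) = √(4.1667) = 2.0412
  s(X_2) = √(4.7) = 2.1679
  s(X_3) = √(8.5667) = 2.9269

Step 3 — r_{ij} = s_{ij} / (s_i · s_j):
  r[X_1,X_1] = 1 (diagonal).
  r[X_1,X_2] = -1.7 / (2.0412 · 2.1679) = -1.7 / 4.4253 = -0.3842
  r[X_1,X_3] = -2.2333 / (2.0412 · 2.9269) = -2.2333 / 5.9745 = -0.3738
  r[X_2,X_2] = 1 (diagonal).
  r[X_2,X_3] = 2.3 / (2.1679 · 2.9269) = 2.3 / 6.3453 = 0.3625
  r[X_3,X_3] = 1 (diagonal).

R is symmetric with unit diagonal. Assembling:

R = [[1, -0.3842, -0.3738],
 [-0.3842, 1, 0.3625],
 [-0.3738, 0.3625, 1]]


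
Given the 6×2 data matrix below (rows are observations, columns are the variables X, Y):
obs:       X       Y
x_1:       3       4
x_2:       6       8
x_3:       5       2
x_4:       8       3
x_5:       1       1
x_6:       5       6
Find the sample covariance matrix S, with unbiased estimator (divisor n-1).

Step 1 — column means:
  mean(X) = (3 + 6 + 5 + 8 + 1 + 5) / 6 = 28/6 = 4.6667
  mean(Y) = (4 + 8 + 2 + 3 + 1 + 6) / 6 = 24/6 = 4

Step 2 — sample covariance S[i,j] = (1/(n-1)) · Σ_k (x_{k,i} - mean_i) · (x_{k,j} - mean_j), with n-1 = 5.
  S[X,X] = ((-1.6667)·(-1.6667) + (1.3333)·(1.3333) + (0.3333)·(0.3333) + (3.3333)·(3.3333) + (-3.6667)·(-3.6667) + (0.3333)·(0.3333)) / 5 = 29.3333/5 = 5.8667
  S[X,Y] = ((-1.6667)·(0) + (1.3333)·(4) + (0.3333)·(-2) + (3.3333)·(-1) + (-3.6667)·(-3) + (0.3333)·(2)) / 5 = 13/5 = 2.6
  S[Y,Y] = ((0)·(0) + (4)·(4) + (-2)·(-2) + (-1)·(-1) + (-3)·(-3) + (2)·(2)) / 5 = 34/5 = 6.8

S is symmetric (S[j,i] = S[i,j]). Assembling:

S = [[5.8667, 2.6],
 [2.6, 6.8]]


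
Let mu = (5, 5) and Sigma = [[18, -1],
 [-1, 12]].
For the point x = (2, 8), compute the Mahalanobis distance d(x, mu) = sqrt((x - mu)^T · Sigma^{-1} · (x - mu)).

Step 1 — centre the observation: (x - mu) = (-3, 3).

Step 2 — invert Sigma. det(Sigma) = 18·12 - (-1)² = 215.
  Sigma^{-1} = (1/det) · [[d, -b], [-b, a]] = [[0.0558, 0.0047],
 [0.0047, 0.0837]].

Step 3 — form the quadratic (x - mu)^T · Sigma^{-1} · (x - mu):
  Sigma^{-1} · (x - mu) = (-0.1535, 0.2372).
  (x - mu)^T · [Sigma^{-1} · (x - mu)] = (-3)·(-0.1535) + (3)·(0.2372) = 1.1721.

Step 4 — take square root: d = √(1.1721) ≈ 1.0826.

d(x, mu) = √(1.1721) ≈ 1.0826


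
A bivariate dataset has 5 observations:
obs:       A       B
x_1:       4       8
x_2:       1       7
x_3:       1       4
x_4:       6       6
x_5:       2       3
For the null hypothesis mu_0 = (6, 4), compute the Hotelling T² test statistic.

Step 1 — sample mean vector:
  mean(A) = (4 + 1 + 1 + 6 + 2) / 5 = 14/5 = 2.8
  mean(B) = (8 + 7 + 4 + 6 + 3) / 5 = 28/5 = 5.6
  x̄ = (2.8, 5.6),  deviation x̄ - mu_0 = (2.8, 5.6) - (6, 4) = (-3.2, 1.6).

Step 2 — sample covariance matrix, S[i,j] = (1/(n-1)) · Σ_k (x_{k,i} - mean_i) · (x_{k,j} - mean_j), divisor n-1 = 4:
  S[A,A] = ((1.2)·(1.2) + (-1.8)·(-1.8) + (-1.8)·(-1.8) + (3.2)·(3.2) + (-0.8)·(-0.8)) / 4 = 18.8/4 = 4.7
  S[A,B] = ((1.2)·(2.4) + (-1.8)·(1.4) + (-1.8)·(-1.6) + (3.2)·(0.4) + (-0.8)·(-2.6)) / 4 = 6.6/4 = 1.65
  S[B,B] = ((2.4)·(2.4) + (1.4)·(1.4) + (-1.6)·(-1.6) + (0.4)·(0.4) + (-2.6)·(-2.6)) / 4 = 17.2/4 = 4.3
  S = [[4.7, 1.65],
 [1.65, 4.3]].

Step 3 — invert S. det(S) = 4.7·4.3 - (1.65)² = 17.4875.
  S^{-1} = (1/det) · [[d, -b], [-b, a]] = [[0.2459, -0.0944],
 [-0.0944, 0.2688]].

Step 4 — quadratic form (x̄ - mu_0)^T · S^{-1} · (x̄ - mu_0):
  S^{-1} · (x̄ - mu_0) = (-0.9378, 0.732),
  (x̄ - mu_0)^T · [...] = (-3.2)·(-0.9378) + (1.6)·(0.732) = 4.1721.

Step 5 — scale by n: T² = 5 · 4.1721 = 20.8606.

T² ≈ 20.8606


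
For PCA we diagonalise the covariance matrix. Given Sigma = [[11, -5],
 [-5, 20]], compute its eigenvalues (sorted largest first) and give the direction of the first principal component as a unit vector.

Step 1 — characteristic polynomial of 2×2 Sigma:
  det(Sigma - λI) = λ² - trace · λ + det = 0.
  trace = 11 + 20 = 31, det = 11·20 - (-5)² = 195.
Step 2 — discriminant:
  Δ = trace² - 4·det = 961 - 780 = 181.
Step 3 — eigenvalues:
  λ = (trace ± √Δ)/2 = (31 ± 13.4536)/2,
  λ_1 = 22.2268,  λ_2 = 8.7732.

Step 4 — unit eigenvector for λ_1: solve (Sigma - λ_1 I)v = 0. First row:
  (11 - 22.2268)·v_x + (-5)·v_y = 0, i.e. (-11.2268)·v_x + (-5)·v_y = 0,
  so v ∝ (b, λ_1 - a) = (-5, 11.2268); multiply by -1 so the first entry is positive: u = (5, -11.2268).
  ||u|| = √((5)² + (-11.2268)²) = √(151.0413) ≈ 12.2899,
  v_1 = u/||u|| ≈ (0.4068, -0.9135) (||v_1|| = 1).

λ_1 = 22.2268,  λ_2 = 8.7732;  v_1 ≈ (0.4068, -0.9135)


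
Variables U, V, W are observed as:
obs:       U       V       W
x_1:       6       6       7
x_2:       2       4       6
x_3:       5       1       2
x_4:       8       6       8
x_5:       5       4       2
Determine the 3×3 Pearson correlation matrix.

Step 1 — column means:
  mean(U) = (6 + 2 + 5 + 8 + 5) / 5 = 26/5 = 5.2
  mean(V) = (6 + 4 + 1 + 6 + 4) / 5 = 21/5 = 4.2
  mean(W) = (7 + 6 + 2 + 8 + 2) / 5 = 25/5 = 5

Step 2 — sample variances and covariances s[i,j] = (1/(n-1)) · Σ_k (x_{k,i} - mean_i) · (x_{k,j} - mean_j), with n-1 = 4:
  s[U,U] = ((0.8)·(0.8) + (-3.2)·(-3.2) + (-0.2)·(-0.2) + (2.8)·(2.8) + (-0.2)·(-0.2)) / 4 = 18.8/4 = 4.7
  s[U,V] = ((0.8)·(1.8) + (-3.2)·(-0.2) + (-0.2)·(-3.2) + (2.8)·(1.8) + (-0.2)·(-0.2)) / 4 = 7.8/4 = 1.95
  s[U,W] = ((0.8)·(2) + (-3.2)·(1) + (-0.2)·(-3) + (2.8)·(3) + (-0.2)·(-3)) / 4 = 8/4 = 2
  s[V,V] = ((1.8)·(1.8) + (-0.2)·(-0.2) + (-3.2)·(-3.2) + (1.8)·(1.8) + (-0.2)·(-0.2)) / 4 = 16.8/4 = 4.2
  s[V,W] = ((1.8)·(2) + (-0.2)·(1) + (-3.2)·(-3) + (1.8)·(3) + (-0.2)·(-3)) / 4 = 19/4 = 4.75
  s[W,W] = ((2)·(2) + (1)·(1) + (-3)·(-3) + (3)·(3) + (-3)·(-3)) / 4 = 32/4 = 8
  Sample standard deviations s_i = √(s[i,i]):
  s(U) = √(4.7) = 2.1679
  s(V) = √(4.2) = 2.0494
  s(W) = √(8) = 2.8284

Step 3 — r_{ij} = s_{ij} / (s_i · s_j):
  r[U,U] = 1 (diagonal).
  r[U,V] = 1.95 / (2.1679 · 2.0494) = 1.95 / 4.443 = 0.4389
  r[U,W] = 2 / (2.1679 · 2.8284) = 2 / 6.1319 = 0.3262
  r[V,V] = 1 (diagonal).
  r[V,W] = 4.75 / (2.0494 · 2.8284) = 4.75 / 5.7966 = 0.8195
  r[W,W] = 1 (diagonal).

R is symmetric with unit diagonal. Assembling:

R = [[1, 0.4389, 0.3262],
 [0.4389, 1, 0.8195],
 [0.3262, 0.8195, 1]]


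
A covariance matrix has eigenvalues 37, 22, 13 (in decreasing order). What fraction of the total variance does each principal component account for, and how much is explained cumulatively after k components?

Step 1 — total variance = trace(Sigma) = Σ λ_i = 37 + 22 + 13 = 72.

Step 2 — fraction explained by component i = λ_i / Σ λ:
  PC1: 37/72 = 0.5139
  PC2: 22/72 = 0.3056
  PC3: 13/72 = 0.1806

Step 3 — cumulative fraction after k components = (λ_1 + ... + λ_k) / Σ λ:
  k = 1: 37/72 = 0.5139
  k = 2: (37 + 22)/72 = 59/72 = 0.8194
  k = 3: (37 + 22 + 13)/72 = 72/72 = 1

Summary (fraction, with percent):

explained: PC1 0.5139 (51.39%), PC2 0.3056 (30.56%), PC3 0.1806 (18.06%);  cumulative: 0.5139, 0.8194, 1


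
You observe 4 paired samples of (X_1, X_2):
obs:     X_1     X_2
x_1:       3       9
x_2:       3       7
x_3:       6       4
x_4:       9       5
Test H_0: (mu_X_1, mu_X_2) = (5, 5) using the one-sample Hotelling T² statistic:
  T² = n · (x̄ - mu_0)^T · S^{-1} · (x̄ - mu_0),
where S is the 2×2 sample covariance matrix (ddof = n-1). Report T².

Step 1 — sample mean vector:
  mean(X_1) = (3 + 3 + 6 + 9) / 4 = 21/4 = 5.25
  mean(X_2) = (9 + 7 + 4 + 5) / 4 = 25/4 = 6.25
  x̄ = (5.25, 6.25),  deviation x̄ - mu_0 = (5.25, 6.25) - (5, 5) = (0.25, 1.25).

Step 2 — sample covariance matrix, S[i,j] = (1/(n-1)) · Σ_k (x_{k,i} - mean_i) · (x_{k,j} - mean_j), divisor n-1 = 3:
  S[X_1,X_1] = ((-2.25)·(-2.25) + (-2.25)·(-2.25) + (0.75)·(0.75) + (3.75)·(3.75)) / 3 = 24.75/3 = 8.25
  S[X_1,X_2] = ((-2.25)·(2.75) + (-2.25)·(0.75) + (0.75)·(-2.25) + (3.75)·(-1.25)) / 3 = -14.25/3 = -4.75
  S[X_2,X_2] = ((2.75)·(2.75) + (0.75)·(0.75) + (-2.25)·(-2.25) + (-1.25)·(-1.25)) / 3 = 14.75/3 = 4.9167
  S = [[8.25, -4.75],
 [-4.75, 4.9167]].

Step 3 — invert S. det(S) = 8.25·4.9167 - (-4.75)² = 18.
  S^{-1} = (1/det) · [[d, -b], [-b, a]] = [[0.2731, 0.2639],
 [0.2639, 0.4583]].

Step 4 — quadratic form (x̄ - mu_0)^T · S^{-1} · (x̄ - mu_0):
  S^{-1} · (x̄ - mu_0) = (0.3981, 0.6389),
  (x̄ - mu_0)^T · [...] = (0.25)·(0.3981) + (1.25)·(0.6389) = 0.8981.

Step 5 — scale by n: T² = 4 · 0.8981 = 3.5926.

T² ≈ 3.5926


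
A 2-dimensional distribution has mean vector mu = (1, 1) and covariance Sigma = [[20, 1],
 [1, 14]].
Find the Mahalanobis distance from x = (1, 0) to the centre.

Step 1 — centre the observation: (x - mu) = (0, -1).

Step 2 — invert Sigma. det(Sigma) = 20·14 - (1)² = 279.
  Sigma^{-1} = (1/det) · [[d, -b], [-b, a]] = [[0.0502, -0.0036],
 [-0.0036, 0.0717]].

Step 3 — form the quadratic (x - mu)^T · Sigma^{-1} · (x - mu):
  Sigma^{-1} · (x - mu) = (0.0036, -0.0717).
  (x - mu)^T · [Sigma^{-1} · (x - mu)] = (0)·(0.0036) + (-1)·(-0.0717) = 0.0717.

Step 4 — take square root: d = √(0.0717) ≈ 0.2677.

d(x, mu) = √(0.0717) ≈ 0.2677


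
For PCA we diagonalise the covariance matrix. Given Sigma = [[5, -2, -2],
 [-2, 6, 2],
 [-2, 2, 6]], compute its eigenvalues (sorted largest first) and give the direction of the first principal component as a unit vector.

Step 1 — characteristic polynomial p(λ) = det(λI - Sigma) = λ³ - tr·λ² + c_1·λ - det, where tr = trace, c_1 = sum of the principal 2×2 minors, det = det(Sigma):
  tr = 5 + 6 + 6 = 17,
  c_1 = (5·6 - (-2)²) + (5·6 - (-2)²) + (6·6 - (2)²) = 26 + 26 + 32 = 84,
  det = 5·(6·6 - (2)²) - (-2)·((-2)·6 - (2)·(-2)) + (-2)·((-2)·(2) - 6·(-2)) = 5·(32) - (-2)·(-8) + (-2)·(8) = 128.
  So p(λ) = λ³ - 17λ² + 84λ - 128.
Step 2 — look for an integer root (rational root theorem: any rational root is an integer divisor of 128). Testing λ = 4:
  p(4) = 64 - 272 + 336 - 128 = 0  ✓
  Dividing out (λ - 4): p(λ) = (λ - 4)(λ² - 13λ + 32).
Step 3 — remaining eigenvalues from the quadratic λ² - 13λ + 32 = 0:
  Δ = 13² - 4·32 = 169 - 128 = 41,  λ = (13 ± √41)/2 = (13 ± 6.4031)/2 ≈ 9.7016 or 3.2984.
  Sorted: λ_1 = 9.7016,  λ_2 = 4,  λ_3 = 3.2984  (check: sum = 17 = tr ✓).

Step 4 — unit eigenvector for λ_1 ≈ 9.7016: v spans the null space of (Sigma - λ_1 I), whose rows are
  r_1 = (-4.7016, -2, -2),  r_2 = (-2, -3.7016, 2),  r_3 = (-2, 2, -3.7016).
  v is orthogonal to every row, so take v ∝ r_1 × r_2 = ((-2)·(2) - (-2)·(-3.7016), (-2)·(-2) - (-4.7016)·(2), (-4.7016)·(-3.7016) - (-2)·(-2)) ≈ (-11.4031, 13.4031, 13.4031).
  Rescale (multiply by -1 so the first nonzero entry is positive): u = (11.4031, -13.4031, -13.4031).
  ||u|| = √((11.4031)² + (-13.4031)² + (-13.4031)²) = √(489.3187) ≈ 22.1205,  v_1 = u/||u|| ≈ (0.5155, -0.6059, -0.6059) (||v_1|| = 1).

λ_1 = 9.7016,  λ_2 = 4,  λ_3 = 3.2984;  v_1 ≈ (0.5155, -0.6059, -0.6059)


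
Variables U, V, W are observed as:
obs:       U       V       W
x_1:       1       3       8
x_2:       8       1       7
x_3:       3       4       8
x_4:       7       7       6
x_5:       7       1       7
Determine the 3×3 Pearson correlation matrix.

Step 1 — column means:
  mean(U) = (1 + 8 + 3 + 7 + 7) / 5 = 26/5 = 5.2
  mean(V) = (3 + 1 + 4 + 7 + 1) / 5 = 16/5 = 3.2
  mean(W) = (8 + 7 + 8 + 6 + 7) / 5 = 36/5 = 7.2

Step 2 — sample variances and covariances s[i,j] = (1/(n-1)) · Σ_k (x_{k,i} - mean_i) · (x_{k,j} - mean_j), with n-1 = 4:
  s[U,U] = ((-4.2)·(-4.2) + (2.8)·(2.8) + (-2.2)·(-2.2) + (1.8)·(1.8) + (1.8)·(1.8)) / 4 = 36.8/4 = 9.2
  s[U,V] = ((-4.2)·(-0.2) + (2.8)·(-2.2) + (-2.2)·(0.8) + (1.8)·(3.8) + (1.8)·(-2.2)) / 4 = -4.2/4 = -1.05
  s[U,W] = ((-4.2)·(0.8) + (2.8)·(-0.2) + (-2.2)·(0.8) + (1.8)·(-1.2) + (1.8)·(-0.2)) / 4 = -8.2/4 = -2.05
  s[V,V] = ((-0.2)·(-0.2) + (-2.2)·(-2.2) + (0.8)·(0.8) + (3.8)·(3.8) + (-2.2)·(-2.2)) / 4 = 24.8/4 = 6.2
  s[V,W] = ((-0.2)·(0.8) + (-2.2)·(-0.2) + (0.8)·(0.8) + (3.8)·(-1.2) + (-2.2)·(-0.2)) / 4 = -3.2/4 = -0.8
  s[W,W] = ((0.8)·(0.8) + (-0.2)·(-0.2) + (0.8)·(0.8) + (-1.2)·(-1.2) + (-0.2)·(-0.2)) / 4 = 2.8/4 = 0.7
  Sample standard deviations s_i = √(s[i,i]):
  s(U) = √(9.2) = 3.0332
  s(V) = √(6.2) = 2.49
  s(W) = √(0.7) = 0.8367

Step 3 — r_{ij} = s_{ij} / (s_i · s_j):
  r[U,U] = 1 (diagonal).
  r[U,V] = -1.05 / (3.0332 · 2.49) = -1.05 / 7.5525 = -0.139
  r[U,W] = -2.05 / (3.0332 · 0.8367) = -2.05 / 2.5377 = -0.8078
  r[V,V] = 1 (diagonal).
  r[V,W] = -0.8 / (2.49 · 0.8367) = -0.8 / 2.0833 = -0.384
  r[W,W] = 1 (diagonal).

R is symmetric with unit diagonal. Assembling:

R = [[1, -0.139, -0.8078],
 [-0.139, 1, -0.384],
 [-0.8078, -0.384, 1]]
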